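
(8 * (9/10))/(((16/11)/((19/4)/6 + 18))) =93.02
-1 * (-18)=18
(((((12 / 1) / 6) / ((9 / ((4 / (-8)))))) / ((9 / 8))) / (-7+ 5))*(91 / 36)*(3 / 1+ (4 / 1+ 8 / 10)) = 1183 / 1215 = 0.97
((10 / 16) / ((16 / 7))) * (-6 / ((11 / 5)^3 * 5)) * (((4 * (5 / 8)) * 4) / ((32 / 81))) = -1063125 / 1362944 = -0.78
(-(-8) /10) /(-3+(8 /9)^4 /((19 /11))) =-498636 /1644605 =-0.30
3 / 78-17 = -441 / 26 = -16.96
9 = 9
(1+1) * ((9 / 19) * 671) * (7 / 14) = 6039 / 19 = 317.84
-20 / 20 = -1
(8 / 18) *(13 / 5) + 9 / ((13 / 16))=7156 / 585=12.23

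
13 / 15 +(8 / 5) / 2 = 5 / 3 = 1.67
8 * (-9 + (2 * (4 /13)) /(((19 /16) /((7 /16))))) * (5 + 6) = -190696 /247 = -772.05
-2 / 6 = -1 / 3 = -0.33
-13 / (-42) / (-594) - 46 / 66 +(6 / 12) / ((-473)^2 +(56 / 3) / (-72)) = -52556733139 / 75351392424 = -0.70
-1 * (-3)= 3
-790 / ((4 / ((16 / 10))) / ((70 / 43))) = -22120 / 43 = -514.42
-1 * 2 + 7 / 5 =-3 / 5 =-0.60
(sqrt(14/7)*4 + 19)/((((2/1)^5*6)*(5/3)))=sqrt(2)/80 + 19/320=0.08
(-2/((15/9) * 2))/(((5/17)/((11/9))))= -187/75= -2.49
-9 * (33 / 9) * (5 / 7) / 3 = -55 / 7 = -7.86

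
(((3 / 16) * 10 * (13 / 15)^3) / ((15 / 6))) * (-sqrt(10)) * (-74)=81289 * sqrt(10) / 2250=114.25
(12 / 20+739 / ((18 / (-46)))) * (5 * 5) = -47198.89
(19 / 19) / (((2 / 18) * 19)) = 9 / 19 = 0.47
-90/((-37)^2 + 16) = -18/277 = -0.06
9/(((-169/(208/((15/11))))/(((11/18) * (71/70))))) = -34364/6825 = -5.04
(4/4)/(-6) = -1/6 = -0.17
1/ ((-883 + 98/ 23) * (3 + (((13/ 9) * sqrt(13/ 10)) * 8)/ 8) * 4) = -9315/ 68623082 + 897 * sqrt(130)/ 137246164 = -0.00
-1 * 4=-4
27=27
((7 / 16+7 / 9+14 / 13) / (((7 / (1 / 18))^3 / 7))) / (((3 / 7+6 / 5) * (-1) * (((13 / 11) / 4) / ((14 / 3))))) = -236005 / 3033701424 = -0.00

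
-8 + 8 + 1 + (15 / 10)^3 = 35 / 8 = 4.38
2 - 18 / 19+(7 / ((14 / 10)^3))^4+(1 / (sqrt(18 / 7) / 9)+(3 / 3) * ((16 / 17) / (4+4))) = 3 * sqrt(14) / 2+81036516653 / 1862030723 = 49.13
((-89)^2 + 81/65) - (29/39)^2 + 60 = 60700777/7605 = 7981.69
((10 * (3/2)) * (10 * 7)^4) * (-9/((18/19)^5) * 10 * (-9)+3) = 93154950896875/243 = 383353707394.55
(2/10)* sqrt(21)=0.92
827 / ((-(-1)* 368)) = 827 / 368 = 2.25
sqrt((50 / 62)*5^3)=25*sqrt(155) / 31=10.04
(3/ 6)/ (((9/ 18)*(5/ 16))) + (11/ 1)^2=621/ 5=124.20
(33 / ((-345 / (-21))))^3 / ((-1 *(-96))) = 4108797 / 48668000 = 0.08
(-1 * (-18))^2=324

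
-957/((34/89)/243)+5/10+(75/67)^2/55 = -510999105544/839443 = -608735.92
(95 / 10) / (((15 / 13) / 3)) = 247 / 10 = 24.70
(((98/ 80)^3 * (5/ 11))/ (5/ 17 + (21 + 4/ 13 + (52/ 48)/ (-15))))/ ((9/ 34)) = 0.15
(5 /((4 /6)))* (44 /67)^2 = 14520 /4489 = 3.23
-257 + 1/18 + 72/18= -4553/18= -252.94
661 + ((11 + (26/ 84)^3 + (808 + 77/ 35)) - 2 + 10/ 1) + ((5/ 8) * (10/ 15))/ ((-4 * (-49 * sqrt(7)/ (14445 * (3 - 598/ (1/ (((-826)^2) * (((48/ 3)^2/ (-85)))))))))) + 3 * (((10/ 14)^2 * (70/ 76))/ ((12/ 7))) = 1311820114/ 879795 + 502918413034545 * sqrt(7)/ 93296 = 14262103302.97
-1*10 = -10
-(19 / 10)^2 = -361 / 100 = -3.61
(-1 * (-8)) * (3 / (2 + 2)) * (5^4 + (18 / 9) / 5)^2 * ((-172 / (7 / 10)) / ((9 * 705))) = -6727352752 / 74025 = -90879.47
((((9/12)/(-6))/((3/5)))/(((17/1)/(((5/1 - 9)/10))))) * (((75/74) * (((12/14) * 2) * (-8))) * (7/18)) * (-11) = 550/1887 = 0.29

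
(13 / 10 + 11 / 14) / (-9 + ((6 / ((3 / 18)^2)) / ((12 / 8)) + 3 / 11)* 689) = 803 / 38267040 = 0.00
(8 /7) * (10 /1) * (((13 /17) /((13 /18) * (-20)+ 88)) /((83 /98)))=65520 /467041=0.14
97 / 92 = 1.05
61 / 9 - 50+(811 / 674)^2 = -170793875 / 4088484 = -41.77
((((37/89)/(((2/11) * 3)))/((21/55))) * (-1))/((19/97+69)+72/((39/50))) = -28227485/2283798384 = -0.01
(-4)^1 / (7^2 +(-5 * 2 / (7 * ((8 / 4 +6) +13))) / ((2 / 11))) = -147 / 1787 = -0.08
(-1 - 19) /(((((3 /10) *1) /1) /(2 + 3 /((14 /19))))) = -8500 /21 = -404.76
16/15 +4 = 76/15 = 5.07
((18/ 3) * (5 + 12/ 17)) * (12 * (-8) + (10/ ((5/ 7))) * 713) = 5753652/ 17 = 338450.12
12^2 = 144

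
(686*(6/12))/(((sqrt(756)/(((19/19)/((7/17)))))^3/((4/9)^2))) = 9826*sqrt(21)/964467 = 0.05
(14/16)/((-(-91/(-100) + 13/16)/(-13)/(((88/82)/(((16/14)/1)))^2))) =1037575/178186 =5.82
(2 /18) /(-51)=-1 /459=-0.00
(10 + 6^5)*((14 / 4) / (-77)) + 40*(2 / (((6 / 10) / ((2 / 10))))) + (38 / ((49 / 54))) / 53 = -27977287 / 85701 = -326.45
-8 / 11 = -0.73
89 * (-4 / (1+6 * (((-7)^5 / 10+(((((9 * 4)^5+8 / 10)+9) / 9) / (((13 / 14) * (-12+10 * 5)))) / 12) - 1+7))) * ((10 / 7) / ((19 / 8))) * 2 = -66643200 / 13250770729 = -0.01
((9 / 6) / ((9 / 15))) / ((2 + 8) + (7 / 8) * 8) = 0.15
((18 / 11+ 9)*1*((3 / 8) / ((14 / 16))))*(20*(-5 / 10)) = -3510 / 77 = -45.58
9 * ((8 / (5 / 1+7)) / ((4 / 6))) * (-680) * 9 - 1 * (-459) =-54621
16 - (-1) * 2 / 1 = 18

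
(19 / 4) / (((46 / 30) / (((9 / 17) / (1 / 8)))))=5130 / 391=13.12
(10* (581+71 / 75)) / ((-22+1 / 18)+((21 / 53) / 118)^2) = -10242629240016 / 38623589705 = -265.19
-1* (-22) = 22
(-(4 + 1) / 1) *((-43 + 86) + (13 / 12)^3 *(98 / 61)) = -11869625 / 52704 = -225.21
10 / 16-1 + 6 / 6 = 5 / 8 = 0.62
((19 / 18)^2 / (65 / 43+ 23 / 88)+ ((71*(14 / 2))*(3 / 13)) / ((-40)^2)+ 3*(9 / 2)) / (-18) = -160508440639 / 203459817600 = -0.79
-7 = -7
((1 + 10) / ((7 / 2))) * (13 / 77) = 26 / 49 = 0.53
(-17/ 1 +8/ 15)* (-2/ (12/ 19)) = 4693/ 90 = 52.14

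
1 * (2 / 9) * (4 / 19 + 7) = 1.60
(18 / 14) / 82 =9 / 574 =0.02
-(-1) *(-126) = -126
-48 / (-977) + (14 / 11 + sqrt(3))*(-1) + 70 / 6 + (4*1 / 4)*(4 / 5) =9.51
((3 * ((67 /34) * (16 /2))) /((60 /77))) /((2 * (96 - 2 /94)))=242473 /766870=0.32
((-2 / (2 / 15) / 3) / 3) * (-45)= 75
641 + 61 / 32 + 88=23389 / 32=730.91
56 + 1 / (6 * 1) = 337 / 6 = 56.17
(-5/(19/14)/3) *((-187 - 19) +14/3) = 42280/171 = 247.25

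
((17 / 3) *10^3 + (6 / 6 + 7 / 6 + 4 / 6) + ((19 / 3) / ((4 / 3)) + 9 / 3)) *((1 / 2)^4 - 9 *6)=-19597867 / 64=-306216.67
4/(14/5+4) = 10/17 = 0.59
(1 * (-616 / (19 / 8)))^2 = 24285184 / 361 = 67271.98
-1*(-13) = 13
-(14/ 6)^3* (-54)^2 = -37044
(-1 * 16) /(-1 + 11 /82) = 1312 /71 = 18.48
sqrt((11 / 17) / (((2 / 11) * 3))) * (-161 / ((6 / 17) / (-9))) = 1771 * sqrt(102) / 4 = 4471.56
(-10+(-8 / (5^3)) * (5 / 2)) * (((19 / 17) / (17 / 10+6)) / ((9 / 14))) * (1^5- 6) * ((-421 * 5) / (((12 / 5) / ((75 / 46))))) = -634920625 / 38709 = -16402.40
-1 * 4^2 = -16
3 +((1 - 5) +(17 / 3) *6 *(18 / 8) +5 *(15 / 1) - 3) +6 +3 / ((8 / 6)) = 623 / 4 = 155.75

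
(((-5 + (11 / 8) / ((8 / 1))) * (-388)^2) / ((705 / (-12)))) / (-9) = -969127 / 705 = -1374.65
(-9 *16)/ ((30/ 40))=-192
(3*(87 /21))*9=783 /7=111.86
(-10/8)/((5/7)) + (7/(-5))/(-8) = -63/40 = -1.58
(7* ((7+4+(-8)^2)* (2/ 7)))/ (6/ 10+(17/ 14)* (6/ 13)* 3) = 11375/ 173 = 65.75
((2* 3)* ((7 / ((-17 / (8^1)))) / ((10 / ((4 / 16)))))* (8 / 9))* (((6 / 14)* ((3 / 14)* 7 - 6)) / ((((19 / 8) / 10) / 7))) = 8064 / 323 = 24.97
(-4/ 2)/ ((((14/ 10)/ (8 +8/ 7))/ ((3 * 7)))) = -1920/ 7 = -274.29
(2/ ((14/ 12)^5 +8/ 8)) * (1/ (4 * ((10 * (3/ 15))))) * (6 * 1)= 11664/ 24583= 0.47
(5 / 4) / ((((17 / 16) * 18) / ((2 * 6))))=40 / 51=0.78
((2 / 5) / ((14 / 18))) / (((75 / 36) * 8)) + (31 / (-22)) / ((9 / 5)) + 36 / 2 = 2988221 / 173250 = 17.25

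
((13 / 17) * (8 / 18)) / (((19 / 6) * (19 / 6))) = 208 / 6137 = 0.03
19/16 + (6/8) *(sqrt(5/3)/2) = sqrt(15)/8 + 19/16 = 1.67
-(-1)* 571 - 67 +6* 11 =570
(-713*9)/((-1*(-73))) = -6417/73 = -87.90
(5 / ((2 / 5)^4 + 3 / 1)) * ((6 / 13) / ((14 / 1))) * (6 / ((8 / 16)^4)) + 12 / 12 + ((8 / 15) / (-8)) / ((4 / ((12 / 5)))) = 26629944 / 4302025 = 6.19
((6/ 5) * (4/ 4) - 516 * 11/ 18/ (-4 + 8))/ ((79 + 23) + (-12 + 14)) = -2329/ 3120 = -0.75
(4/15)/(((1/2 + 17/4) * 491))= 16/139935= 0.00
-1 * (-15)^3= 3375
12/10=6/5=1.20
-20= -20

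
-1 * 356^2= -126736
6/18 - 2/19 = 13/57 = 0.23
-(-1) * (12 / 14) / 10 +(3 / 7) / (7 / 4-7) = 1 / 245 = 0.00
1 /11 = 0.09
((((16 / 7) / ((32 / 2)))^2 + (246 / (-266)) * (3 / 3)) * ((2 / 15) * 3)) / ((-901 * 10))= 842 / 20970775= 0.00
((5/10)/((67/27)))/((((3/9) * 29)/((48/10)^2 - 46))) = -23247/48575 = -0.48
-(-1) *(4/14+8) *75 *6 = 26100/7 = 3728.57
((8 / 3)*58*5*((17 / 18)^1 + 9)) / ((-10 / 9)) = -20764 / 3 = -6921.33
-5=-5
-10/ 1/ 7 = -10/ 7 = -1.43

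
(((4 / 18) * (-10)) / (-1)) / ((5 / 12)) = 16 / 3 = 5.33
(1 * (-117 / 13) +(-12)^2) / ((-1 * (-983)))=135 / 983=0.14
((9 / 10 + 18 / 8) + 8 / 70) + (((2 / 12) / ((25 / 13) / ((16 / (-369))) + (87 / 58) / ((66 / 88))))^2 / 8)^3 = 155669449034197090617688674193 / 47688671476559283671856500460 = 3.26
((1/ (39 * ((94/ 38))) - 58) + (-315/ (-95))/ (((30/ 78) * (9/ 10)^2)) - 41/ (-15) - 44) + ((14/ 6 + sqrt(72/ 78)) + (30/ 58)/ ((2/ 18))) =-1236590672/ 15149745 + 2 * sqrt(39)/ 13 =-80.66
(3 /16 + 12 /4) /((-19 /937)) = -47787 /304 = -157.19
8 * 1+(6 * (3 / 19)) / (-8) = 7.88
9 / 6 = 3 / 2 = 1.50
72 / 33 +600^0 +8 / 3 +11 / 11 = 226 / 33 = 6.85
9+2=11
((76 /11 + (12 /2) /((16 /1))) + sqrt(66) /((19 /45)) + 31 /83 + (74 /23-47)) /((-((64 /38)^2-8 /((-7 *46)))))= 5111880935 /404904544-45885 *sqrt(66) /55436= 5.90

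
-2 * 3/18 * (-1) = 1/3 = 0.33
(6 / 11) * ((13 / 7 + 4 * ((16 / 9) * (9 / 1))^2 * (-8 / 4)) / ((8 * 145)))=-42969 / 44660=-0.96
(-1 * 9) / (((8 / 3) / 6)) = -20.25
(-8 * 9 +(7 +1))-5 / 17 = -1093 / 17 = -64.29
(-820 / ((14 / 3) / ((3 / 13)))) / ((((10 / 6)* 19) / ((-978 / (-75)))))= -721764 / 43225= -16.70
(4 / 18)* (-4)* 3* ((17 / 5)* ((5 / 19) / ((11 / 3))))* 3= -408 / 209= -1.95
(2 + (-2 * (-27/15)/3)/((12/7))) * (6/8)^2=243/160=1.52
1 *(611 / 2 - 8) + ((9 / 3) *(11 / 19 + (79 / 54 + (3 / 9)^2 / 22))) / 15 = 16811027 / 56430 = 297.91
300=300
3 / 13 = 0.23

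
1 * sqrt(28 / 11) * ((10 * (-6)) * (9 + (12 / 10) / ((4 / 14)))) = -144 * sqrt(77) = -1263.59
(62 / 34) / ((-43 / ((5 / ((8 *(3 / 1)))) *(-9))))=465 / 5848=0.08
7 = 7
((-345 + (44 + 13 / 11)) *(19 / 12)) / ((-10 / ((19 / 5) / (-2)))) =-90.20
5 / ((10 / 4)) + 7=9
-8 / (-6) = 4 / 3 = 1.33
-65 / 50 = -13 / 10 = -1.30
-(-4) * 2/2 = 4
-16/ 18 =-8/ 9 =-0.89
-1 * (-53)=53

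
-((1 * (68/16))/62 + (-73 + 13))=14863/248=59.93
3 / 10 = 0.30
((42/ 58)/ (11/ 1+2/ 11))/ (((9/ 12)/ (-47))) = -14476/ 3567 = -4.06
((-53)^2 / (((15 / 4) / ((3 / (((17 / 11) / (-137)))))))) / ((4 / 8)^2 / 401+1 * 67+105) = -27159973808 / 23450565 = -1158.18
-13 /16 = -0.81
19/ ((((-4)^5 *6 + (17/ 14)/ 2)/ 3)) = -0.01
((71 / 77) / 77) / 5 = 71 / 29645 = 0.00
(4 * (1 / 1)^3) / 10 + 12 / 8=19 / 10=1.90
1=1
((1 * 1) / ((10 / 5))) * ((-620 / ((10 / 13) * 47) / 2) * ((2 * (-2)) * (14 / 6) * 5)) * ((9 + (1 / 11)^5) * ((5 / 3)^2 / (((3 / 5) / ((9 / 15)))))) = 1022231665000 / 204373719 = 5001.78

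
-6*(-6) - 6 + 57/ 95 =153/ 5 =30.60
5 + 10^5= 100005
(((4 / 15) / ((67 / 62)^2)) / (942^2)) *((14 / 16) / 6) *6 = 0.00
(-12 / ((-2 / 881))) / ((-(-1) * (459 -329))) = 40.66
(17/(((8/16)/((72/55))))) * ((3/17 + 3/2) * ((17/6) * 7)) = 81396/55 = 1479.93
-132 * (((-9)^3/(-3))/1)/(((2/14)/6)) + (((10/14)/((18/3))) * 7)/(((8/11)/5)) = -64664941/48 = -1347186.27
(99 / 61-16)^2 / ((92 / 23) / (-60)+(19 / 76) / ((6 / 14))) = 400.06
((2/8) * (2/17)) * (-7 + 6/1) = -1/34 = -0.03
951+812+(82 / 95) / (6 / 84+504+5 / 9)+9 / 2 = 21352781639 / 12080770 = 1767.50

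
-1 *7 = -7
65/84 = 0.77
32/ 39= 0.82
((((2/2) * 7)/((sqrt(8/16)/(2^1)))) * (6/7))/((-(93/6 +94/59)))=-0.99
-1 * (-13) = 13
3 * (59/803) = 0.22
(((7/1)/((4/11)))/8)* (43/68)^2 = 142373/147968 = 0.96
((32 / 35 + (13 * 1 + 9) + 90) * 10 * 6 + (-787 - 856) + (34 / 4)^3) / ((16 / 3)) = 965325 / 896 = 1077.37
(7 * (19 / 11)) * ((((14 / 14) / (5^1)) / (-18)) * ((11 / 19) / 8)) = -0.01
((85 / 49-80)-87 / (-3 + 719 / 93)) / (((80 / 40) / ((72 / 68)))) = -18754731 / 366520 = -51.17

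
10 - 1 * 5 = 5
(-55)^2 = 3025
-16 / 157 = -0.10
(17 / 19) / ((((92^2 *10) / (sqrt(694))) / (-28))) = -119 *sqrt(694) / 402040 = -0.01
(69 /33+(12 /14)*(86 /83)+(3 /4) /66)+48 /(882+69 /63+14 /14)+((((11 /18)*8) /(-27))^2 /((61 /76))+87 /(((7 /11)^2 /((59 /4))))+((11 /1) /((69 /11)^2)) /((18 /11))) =20081209884622013554919 /6330576324937826808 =3172.10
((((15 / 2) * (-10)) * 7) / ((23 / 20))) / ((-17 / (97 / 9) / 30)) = 3395000 / 391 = 8682.86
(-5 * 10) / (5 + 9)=-25 / 7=-3.57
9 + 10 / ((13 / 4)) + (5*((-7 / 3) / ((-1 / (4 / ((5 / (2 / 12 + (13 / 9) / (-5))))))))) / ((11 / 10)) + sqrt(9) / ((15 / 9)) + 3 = 27799 / 1755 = 15.84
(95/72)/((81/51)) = 1615/1944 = 0.83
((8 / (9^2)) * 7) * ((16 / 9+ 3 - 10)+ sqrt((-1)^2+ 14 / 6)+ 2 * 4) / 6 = 28 * sqrt(30) / 729+ 700 / 2187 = 0.53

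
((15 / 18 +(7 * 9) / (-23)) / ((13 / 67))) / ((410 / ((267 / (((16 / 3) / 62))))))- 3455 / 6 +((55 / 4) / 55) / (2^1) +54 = -3507445831 / 5884320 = -596.07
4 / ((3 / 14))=18.67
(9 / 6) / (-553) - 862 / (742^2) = -46519 / 10873639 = -0.00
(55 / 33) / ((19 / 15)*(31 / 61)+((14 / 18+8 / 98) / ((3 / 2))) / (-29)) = 19503225 / 7301531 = 2.67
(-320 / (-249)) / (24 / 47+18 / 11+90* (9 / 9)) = 4136 / 296559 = 0.01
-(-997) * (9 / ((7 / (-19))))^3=-4985210367 / 343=-14534141.01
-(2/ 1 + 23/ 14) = -51/ 14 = -3.64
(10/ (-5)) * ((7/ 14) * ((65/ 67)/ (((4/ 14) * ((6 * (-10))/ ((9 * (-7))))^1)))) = -1911/ 536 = -3.57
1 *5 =5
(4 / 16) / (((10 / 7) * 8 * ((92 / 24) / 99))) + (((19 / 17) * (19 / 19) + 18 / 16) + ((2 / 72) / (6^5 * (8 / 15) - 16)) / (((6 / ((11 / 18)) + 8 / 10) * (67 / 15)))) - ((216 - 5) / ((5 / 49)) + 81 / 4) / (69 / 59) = -2253362036607069 / 1264068541952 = -1782.63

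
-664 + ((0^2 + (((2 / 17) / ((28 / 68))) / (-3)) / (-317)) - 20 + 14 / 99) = -150230672 / 219681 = -683.86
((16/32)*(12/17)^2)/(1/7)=1.74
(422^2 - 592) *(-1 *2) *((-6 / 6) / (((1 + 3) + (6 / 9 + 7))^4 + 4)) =28753704 / 1500949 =19.16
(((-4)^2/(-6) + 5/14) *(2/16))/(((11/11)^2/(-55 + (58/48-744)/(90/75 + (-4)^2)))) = 19657535/693504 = 28.35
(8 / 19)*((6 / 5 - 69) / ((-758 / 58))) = 78648 / 36005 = 2.18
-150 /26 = -75 /13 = -5.77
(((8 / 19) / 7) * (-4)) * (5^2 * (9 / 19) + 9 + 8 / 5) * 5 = -27.00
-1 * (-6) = 6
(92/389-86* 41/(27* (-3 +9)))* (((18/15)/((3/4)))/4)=-271342/31509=-8.61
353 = 353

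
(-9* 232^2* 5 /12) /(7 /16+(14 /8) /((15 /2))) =-48441600 /161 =-300879.50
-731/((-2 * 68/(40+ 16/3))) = 731/3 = 243.67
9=9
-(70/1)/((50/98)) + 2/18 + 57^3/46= 8049911/2070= 3888.85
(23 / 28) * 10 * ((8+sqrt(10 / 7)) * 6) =345 * sqrt(70) / 49+2760 / 7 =453.19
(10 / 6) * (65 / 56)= 325 / 168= 1.93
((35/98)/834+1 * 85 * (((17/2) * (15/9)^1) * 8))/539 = 37492935/2097788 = 17.87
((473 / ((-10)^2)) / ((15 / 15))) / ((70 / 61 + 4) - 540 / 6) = -28853 / 517600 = -0.06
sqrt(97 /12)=sqrt(291) /6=2.84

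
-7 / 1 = -7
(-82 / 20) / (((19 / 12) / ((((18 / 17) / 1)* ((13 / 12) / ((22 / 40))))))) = -19188 / 3553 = -5.40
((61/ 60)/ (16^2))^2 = 0.00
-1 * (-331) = 331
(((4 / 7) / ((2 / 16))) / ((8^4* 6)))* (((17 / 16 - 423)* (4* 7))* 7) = -47257 / 3072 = -15.38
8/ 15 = 0.53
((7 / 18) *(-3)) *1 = -7 / 6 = -1.17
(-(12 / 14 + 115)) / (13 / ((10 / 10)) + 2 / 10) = -4055 / 462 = -8.78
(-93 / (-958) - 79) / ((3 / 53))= -4006217 / 2874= -1393.95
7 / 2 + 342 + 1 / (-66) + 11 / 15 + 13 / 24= 457723 / 1320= 346.76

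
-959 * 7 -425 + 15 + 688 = -6435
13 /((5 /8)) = 104 /5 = 20.80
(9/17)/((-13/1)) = -9/221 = -0.04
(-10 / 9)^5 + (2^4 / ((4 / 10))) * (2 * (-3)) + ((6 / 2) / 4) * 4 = -14094613 / 59049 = -238.69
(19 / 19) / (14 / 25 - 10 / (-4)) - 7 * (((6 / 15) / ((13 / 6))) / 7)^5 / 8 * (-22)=139292994227314 / 426236241965625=0.33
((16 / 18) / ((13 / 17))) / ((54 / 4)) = 272 / 3159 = 0.09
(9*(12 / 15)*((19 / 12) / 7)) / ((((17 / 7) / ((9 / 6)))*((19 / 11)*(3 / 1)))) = 0.19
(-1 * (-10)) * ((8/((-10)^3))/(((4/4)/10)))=-4/5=-0.80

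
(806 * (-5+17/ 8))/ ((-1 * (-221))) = -713/ 68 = -10.49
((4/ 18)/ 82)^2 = 1/ 136161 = 0.00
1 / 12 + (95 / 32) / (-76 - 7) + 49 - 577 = -4206725 / 7968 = -527.95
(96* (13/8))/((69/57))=2964/23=128.87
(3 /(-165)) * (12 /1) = -12 /55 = -0.22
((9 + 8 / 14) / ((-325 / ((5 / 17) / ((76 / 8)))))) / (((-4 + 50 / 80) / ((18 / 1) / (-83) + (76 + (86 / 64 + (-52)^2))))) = 70701013 / 94099590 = 0.75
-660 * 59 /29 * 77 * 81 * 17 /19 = -4128769260 /551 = -7493229.15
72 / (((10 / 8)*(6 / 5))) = 48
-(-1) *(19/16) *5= 95/16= 5.94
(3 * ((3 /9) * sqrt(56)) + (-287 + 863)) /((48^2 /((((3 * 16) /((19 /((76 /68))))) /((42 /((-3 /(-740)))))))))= sqrt(14) /4226880 + 3 /44030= 0.00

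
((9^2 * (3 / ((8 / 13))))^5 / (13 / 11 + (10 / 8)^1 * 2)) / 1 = 42722415139816269 / 16384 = 2607569283436.05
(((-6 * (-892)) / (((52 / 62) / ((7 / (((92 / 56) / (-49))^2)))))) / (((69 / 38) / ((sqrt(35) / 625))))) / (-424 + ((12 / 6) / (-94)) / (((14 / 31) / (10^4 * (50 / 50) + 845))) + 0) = -2277625465376576 * sqrt(35) / 60815464360625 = -221.57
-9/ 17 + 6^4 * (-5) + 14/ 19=-2092973/ 323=-6479.79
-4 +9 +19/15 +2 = 124/15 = 8.27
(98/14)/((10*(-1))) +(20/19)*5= 4.56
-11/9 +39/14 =197/126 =1.56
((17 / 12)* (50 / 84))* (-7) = -425 / 72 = -5.90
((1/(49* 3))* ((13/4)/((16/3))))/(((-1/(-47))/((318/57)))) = 32383/29792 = 1.09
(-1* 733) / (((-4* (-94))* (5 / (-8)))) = 733 / 235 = 3.12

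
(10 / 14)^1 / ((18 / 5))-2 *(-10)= 2545 / 126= 20.20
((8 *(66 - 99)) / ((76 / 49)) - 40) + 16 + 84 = -2094 / 19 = -110.21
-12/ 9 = -4/ 3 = -1.33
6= 6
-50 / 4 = -12.50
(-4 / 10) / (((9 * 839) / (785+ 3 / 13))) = -20416 / 490815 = -0.04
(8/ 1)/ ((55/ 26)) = 208/ 55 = 3.78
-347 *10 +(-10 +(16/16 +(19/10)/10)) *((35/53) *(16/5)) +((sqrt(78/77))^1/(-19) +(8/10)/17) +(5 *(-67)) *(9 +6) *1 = -191768171/22525 - sqrt(6006)/1463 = -8513.62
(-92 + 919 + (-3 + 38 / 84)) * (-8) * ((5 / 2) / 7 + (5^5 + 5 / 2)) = -3032632660 / 147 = -20630154.15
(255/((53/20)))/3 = 1700/53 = 32.08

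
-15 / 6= -5 / 2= -2.50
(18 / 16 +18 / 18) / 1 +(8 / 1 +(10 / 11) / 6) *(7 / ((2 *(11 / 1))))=13703 / 2904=4.72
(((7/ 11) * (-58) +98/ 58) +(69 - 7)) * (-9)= -76887/ 319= -241.03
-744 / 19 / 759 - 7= -33897 / 4807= -7.05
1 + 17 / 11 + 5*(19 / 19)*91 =5033 / 11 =457.55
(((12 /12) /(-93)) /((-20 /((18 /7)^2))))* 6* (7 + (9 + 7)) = 3726 /7595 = 0.49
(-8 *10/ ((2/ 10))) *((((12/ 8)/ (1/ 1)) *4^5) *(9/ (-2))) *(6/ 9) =1843200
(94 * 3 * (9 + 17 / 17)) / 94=30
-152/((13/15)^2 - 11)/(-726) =-2850/139513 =-0.02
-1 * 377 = -377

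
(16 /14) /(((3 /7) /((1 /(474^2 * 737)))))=2 /124189659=0.00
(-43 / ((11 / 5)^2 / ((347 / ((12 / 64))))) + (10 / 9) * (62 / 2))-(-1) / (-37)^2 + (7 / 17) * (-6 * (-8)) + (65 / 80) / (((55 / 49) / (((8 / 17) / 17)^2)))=-10202674655089777 / 622582655805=-16387.66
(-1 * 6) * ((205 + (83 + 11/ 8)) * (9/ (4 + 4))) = -62505/ 32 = -1953.28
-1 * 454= -454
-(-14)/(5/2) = 28/5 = 5.60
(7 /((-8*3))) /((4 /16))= -1.17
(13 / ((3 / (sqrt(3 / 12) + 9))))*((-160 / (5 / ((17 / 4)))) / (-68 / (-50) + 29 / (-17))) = 7138300 / 441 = 16186.62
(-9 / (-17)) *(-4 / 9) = -4 / 17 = -0.24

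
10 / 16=5 / 8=0.62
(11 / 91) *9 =99 / 91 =1.09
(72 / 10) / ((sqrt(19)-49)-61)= -264 / 4027-12 * sqrt(19) / 20135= -0.07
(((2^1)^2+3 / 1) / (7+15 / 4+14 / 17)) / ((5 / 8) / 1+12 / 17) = 64736 / 142447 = 0.45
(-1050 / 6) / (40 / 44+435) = -55 / 137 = -0.40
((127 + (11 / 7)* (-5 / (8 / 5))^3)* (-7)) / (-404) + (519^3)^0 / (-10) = 1313041 / 1034240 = 1.27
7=7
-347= -347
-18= -18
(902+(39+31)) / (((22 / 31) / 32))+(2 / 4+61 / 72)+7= 34718675 / 792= 43836.71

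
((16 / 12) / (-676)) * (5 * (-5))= 25 / 507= 0.05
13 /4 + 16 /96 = 41 /12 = 3.42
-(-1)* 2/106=1/53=0.02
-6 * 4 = -24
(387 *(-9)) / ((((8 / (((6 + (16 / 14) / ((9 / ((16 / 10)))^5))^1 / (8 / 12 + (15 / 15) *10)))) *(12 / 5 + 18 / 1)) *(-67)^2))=-166634532971 / 62308038240000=-0.00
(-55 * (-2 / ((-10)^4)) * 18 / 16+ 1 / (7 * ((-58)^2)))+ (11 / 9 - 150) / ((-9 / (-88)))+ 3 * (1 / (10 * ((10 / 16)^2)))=-5546438754179 / 3814776000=-1453.94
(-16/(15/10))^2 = 1024/9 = 113.78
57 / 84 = 19 / 28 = 0.68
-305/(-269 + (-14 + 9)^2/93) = 28365/24992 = 1.13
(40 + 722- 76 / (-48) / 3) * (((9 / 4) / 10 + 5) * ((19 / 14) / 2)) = 109007921 / 40320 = 2703.57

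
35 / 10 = 7 / 2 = 3.50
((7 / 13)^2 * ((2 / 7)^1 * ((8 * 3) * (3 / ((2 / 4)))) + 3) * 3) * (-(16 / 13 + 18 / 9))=-272538 / 2197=-124.05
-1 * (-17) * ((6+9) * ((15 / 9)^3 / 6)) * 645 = 2284375 / 18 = 126909.72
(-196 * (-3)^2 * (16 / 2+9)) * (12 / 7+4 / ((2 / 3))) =-231336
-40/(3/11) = -440/3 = -146.67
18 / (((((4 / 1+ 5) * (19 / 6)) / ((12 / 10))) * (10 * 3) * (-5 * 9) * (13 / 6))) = -8 / 30875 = -0.00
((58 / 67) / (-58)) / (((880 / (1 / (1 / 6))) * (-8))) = 3 / 235840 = 0.00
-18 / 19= -0.95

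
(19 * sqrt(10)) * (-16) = -304 * sqrt(10) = -961.33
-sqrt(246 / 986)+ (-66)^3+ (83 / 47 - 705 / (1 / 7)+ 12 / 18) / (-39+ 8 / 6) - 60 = -1526514424 / 5311 - sqrt(60639) / 493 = -287425.55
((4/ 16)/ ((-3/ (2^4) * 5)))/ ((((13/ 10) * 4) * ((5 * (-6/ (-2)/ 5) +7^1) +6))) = -0.00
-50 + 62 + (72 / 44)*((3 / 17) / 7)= 15762 / 1309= 12.04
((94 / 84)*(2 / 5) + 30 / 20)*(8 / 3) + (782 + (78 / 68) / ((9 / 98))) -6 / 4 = 8548549 / 10710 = 798.18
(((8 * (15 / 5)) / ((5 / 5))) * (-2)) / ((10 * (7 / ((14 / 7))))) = -48 / 35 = -1.37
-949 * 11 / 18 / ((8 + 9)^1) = -10439 / 306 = -34.11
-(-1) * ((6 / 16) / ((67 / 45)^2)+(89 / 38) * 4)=9.54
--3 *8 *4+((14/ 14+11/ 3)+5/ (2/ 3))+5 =679/ 6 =113.17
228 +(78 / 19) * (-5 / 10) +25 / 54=232297 / 1026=226.41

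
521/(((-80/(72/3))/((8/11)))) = -6252/55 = -113.67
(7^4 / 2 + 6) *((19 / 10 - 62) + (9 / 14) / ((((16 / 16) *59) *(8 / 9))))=-4790526487 / 66080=-72495.86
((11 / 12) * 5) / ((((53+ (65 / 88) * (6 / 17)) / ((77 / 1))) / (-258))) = -68107270 / 39839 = -1709.56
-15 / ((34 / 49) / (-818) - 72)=300615 / 1442969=0.21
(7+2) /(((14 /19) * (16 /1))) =171 /224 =0.76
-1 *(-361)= 361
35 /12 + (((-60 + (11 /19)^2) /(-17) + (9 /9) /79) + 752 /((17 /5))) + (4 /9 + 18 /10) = 20059449007 /87268140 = 229.86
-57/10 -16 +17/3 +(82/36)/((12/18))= -757/60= -12.62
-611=-611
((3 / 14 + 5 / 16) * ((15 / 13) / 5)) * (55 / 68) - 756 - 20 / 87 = -6513087391 / 8613696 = -756.13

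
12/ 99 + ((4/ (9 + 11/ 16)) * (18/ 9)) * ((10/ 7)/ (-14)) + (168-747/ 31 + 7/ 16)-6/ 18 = 144.04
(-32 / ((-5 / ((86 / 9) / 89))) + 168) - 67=407257 / 4005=101.69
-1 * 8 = -8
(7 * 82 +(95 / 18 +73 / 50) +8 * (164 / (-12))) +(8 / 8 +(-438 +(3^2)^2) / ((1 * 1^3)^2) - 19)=96.40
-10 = -10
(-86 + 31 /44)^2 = 14085009 /1936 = 7275.31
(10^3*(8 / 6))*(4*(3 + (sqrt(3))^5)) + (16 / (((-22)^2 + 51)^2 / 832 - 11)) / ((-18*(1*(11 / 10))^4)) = 584154047632000 / 36509632137 + 48000*sqrt(3) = 99138.44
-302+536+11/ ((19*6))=234.10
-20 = -20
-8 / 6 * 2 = -8 / 3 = -2.67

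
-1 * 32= -32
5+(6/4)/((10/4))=28/5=5.60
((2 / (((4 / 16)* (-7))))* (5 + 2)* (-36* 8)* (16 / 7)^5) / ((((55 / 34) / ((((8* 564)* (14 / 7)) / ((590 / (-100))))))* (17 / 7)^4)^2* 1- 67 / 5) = -10728.31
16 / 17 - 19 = -307 / 17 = -18.06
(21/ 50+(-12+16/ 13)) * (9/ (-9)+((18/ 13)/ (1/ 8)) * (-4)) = 3962203/ 8450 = 468.90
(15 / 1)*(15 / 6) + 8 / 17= 1291 / 34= 37.97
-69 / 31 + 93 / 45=-74 / 465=-0.16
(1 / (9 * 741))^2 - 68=-68.00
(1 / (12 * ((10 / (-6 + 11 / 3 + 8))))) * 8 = 17 / 45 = 0.38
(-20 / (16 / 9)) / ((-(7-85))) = -15 / 104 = -0.14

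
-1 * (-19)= 19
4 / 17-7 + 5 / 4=-5.51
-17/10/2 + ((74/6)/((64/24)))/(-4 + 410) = -13619/16240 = -0.84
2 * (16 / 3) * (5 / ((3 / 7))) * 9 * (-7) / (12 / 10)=-19600 / 3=-6533.33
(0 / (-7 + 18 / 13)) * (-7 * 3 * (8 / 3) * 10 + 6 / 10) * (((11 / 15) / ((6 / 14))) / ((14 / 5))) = 0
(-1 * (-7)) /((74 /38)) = 3.59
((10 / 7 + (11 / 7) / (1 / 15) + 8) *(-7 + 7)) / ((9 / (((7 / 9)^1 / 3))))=0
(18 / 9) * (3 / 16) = 3 / 8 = 0.38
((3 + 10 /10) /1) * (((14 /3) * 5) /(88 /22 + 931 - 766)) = 280 /507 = 0.55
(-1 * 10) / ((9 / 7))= -70 / 9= -7.78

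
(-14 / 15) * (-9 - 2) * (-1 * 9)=-462 / 5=-92.40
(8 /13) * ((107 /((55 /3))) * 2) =5136 /715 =7.18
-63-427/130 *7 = -11179/130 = -85.99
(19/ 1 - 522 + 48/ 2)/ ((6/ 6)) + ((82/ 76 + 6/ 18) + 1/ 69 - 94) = -499555/ 874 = -571.57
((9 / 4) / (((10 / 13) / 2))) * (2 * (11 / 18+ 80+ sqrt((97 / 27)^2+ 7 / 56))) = 13 * sqrt(152002) / 120+ 18863 / 20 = 985.39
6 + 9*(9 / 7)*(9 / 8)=1065 / 56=19.02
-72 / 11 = -6.55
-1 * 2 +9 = 7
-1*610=-610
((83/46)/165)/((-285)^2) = 83/616497750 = 0.00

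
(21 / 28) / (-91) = -3 / 364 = -0.01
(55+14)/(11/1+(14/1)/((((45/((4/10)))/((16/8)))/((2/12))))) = 6.25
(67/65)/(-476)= -67/30940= -0.00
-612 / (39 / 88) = -17952 / 13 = -1380.92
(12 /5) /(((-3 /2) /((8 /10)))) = -32 /25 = -1.28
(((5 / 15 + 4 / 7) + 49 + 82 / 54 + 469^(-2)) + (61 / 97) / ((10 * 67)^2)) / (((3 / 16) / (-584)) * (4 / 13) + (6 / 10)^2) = 22490401650050776 / 157405785959583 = 142.88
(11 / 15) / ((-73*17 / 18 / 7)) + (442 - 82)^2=804167538 / 6205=129599.93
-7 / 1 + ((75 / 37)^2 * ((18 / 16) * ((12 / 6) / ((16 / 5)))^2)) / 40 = -38998843 / 5607424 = -6.95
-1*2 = -2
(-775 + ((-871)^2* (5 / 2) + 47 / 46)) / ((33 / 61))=3504410.30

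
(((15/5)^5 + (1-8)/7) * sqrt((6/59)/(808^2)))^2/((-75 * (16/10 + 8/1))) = -14641/1155569280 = -0.00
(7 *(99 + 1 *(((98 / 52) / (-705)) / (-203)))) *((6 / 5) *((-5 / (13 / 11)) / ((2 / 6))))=-12156475947 / 1151735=-10554.92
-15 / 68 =-0.22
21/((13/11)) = 231/13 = 17.77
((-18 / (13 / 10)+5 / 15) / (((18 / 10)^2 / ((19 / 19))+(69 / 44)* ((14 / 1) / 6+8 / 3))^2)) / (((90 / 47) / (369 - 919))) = 96963350000 / 3067569063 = 31.61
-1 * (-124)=124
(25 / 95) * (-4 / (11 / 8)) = -160 / 209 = -0.77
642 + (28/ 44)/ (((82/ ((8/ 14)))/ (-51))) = 289440/ 451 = 641.77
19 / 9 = 2.11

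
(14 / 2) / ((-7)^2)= 1 / 7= 0.14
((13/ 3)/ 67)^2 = 169/ 40401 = 0.00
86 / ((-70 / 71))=-3053 / 35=-87.23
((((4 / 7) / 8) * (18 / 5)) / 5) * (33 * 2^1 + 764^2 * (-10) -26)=-10506456 / 35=-300184.46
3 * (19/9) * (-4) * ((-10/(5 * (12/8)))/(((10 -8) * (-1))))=-152/9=-16.89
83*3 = 249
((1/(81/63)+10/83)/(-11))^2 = 3721/558009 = 0.01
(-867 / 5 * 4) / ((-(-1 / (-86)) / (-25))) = -1491240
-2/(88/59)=-59/44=-1.34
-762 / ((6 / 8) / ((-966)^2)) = -948086496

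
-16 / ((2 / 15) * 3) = -40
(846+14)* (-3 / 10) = -258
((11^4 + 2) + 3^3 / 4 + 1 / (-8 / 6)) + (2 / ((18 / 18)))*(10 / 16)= 58601 / 4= 14650.25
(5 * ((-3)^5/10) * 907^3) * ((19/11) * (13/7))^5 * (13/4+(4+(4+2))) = -8834638238445890942216379/21654273256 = -407985903475101.64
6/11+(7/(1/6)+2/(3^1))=1426/33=43.21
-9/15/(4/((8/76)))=-3/190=-0.02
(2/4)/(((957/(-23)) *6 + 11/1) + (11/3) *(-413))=-69/241912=-0.00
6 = 6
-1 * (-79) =79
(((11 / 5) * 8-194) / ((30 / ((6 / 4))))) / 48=-147 / 800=-0.18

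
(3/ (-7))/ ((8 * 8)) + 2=893/ 448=1.99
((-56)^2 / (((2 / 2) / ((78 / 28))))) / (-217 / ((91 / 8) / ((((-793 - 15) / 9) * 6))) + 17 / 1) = 340704 / 401431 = 0.85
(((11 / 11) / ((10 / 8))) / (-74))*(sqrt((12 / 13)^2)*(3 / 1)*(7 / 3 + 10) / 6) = -0.06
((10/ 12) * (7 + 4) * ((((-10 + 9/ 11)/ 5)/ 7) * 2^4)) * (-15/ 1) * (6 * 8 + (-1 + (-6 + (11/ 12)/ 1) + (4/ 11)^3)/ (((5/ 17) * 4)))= 1383134905/ 55902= 24742.14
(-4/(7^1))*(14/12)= -0.67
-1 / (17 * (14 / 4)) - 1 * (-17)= 2021 / 119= 16.98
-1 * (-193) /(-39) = -193 /39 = -4.95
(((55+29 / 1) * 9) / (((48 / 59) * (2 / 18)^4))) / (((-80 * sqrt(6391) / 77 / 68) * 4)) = -414583029 * sqrt(6391) / 26560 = -1247865.73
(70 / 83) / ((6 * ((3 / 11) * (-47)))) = -385 / 35109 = -0.01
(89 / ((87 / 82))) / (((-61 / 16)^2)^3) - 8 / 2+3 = -4359832447039 / 4482272569407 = -0.97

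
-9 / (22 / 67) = -603 / 22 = -27.41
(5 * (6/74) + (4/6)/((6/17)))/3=764/999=0.76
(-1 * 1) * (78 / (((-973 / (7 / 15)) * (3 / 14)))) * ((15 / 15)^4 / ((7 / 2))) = 104 / 2085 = 0.05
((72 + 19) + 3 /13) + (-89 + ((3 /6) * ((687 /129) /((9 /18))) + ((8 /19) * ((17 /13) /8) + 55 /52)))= 368883 /42484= 8.68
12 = 12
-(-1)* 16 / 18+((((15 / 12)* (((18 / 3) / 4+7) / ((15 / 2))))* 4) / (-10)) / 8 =589 / 720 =0.82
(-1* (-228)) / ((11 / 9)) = 2052 / 11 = 186.55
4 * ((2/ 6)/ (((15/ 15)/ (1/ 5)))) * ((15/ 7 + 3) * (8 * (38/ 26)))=7296/ 455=16.04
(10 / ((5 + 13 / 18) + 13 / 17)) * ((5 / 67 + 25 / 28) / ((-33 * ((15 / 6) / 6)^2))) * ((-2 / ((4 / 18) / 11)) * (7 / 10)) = 11996424 / 664975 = 18.04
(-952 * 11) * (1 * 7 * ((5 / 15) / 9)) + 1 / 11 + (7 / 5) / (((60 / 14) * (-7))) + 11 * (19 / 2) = -19382359 / 7425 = -2610.42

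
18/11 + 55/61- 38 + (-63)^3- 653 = -250735.46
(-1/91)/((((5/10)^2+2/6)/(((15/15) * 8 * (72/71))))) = -6912/45227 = -0.15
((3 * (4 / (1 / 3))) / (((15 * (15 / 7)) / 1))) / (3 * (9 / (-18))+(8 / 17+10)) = 952 / 7625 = 0.12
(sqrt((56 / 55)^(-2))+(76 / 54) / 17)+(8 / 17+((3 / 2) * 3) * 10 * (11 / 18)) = 746329 / 25704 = 29.04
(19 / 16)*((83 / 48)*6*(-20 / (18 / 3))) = -7885 / 192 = -41.07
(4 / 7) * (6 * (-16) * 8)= -3072 / 7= -438.86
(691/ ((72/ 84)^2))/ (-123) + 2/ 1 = -25003/ 4428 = -5.65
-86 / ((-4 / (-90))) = -1935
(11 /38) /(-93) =-11 /3534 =-0.00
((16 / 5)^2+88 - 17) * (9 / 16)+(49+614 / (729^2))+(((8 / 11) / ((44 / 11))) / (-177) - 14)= 11133212918111 / 137962083600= 80.70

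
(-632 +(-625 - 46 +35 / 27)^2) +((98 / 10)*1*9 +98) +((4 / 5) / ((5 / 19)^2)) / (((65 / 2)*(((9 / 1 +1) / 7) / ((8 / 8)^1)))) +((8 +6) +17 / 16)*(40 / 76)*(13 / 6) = 4034083520146403 / 9003150000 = 448074.68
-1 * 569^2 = -323761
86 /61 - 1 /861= 73985 /52521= 1.41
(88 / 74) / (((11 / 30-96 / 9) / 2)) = -880 / 3811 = -0.23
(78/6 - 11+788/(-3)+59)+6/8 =-2411/12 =-200.92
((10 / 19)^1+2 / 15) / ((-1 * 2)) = -94 / 285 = -0.33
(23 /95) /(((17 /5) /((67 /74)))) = 0.06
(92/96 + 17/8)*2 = 37/6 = 6.17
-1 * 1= -1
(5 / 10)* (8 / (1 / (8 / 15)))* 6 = 64 / 5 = 12.80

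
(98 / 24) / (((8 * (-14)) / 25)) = -175 / 192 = -0.91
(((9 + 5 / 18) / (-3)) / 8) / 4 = -167 / 1728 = -0.10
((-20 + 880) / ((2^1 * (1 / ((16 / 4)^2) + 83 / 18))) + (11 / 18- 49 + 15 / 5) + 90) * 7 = 11584853 / 12114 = 956.32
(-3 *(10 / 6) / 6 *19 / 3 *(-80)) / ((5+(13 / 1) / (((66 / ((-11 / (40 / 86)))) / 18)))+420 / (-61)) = -4636000 / 941373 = -4.92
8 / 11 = 0.73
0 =0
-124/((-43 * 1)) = 124/43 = 2.88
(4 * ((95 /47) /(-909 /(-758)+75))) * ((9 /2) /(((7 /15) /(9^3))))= 4724576100 /6334237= 745.88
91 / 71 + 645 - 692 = -3246 / 71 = -45.72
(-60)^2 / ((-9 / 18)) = -7200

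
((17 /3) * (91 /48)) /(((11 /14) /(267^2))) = 974733.06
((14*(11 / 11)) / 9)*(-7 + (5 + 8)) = 28 / 3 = 9.33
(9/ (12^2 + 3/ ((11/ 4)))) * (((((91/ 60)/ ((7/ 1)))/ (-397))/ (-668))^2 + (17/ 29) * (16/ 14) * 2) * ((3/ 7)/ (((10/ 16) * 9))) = 757526846042796577/ 119625059503755792000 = 0.01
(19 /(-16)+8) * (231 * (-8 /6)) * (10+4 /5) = -226611 /10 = -22661.10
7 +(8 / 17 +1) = 144 / 17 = 8.47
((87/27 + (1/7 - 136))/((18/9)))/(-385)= 4178/24255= 0.17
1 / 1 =1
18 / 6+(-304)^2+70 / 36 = 1663577 / 18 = 92420.94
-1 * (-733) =733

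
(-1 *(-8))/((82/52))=5.07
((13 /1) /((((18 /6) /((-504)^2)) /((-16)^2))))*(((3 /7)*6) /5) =724598784 /5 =144919756.80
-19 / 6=-3.17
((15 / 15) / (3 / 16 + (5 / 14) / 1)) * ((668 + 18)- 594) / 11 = 10304 / 671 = 15.36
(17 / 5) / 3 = 17 / 15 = 1.13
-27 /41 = -0.66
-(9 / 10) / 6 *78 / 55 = -0.21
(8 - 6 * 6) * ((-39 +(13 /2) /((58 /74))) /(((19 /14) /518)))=180821368 /551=328169.45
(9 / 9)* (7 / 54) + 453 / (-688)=-9823 / 18576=-0.53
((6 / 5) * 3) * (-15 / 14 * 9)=-243 / 7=-34.71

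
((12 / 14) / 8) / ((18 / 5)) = 5 / 168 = 0.03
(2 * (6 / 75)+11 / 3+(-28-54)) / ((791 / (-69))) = 134849 / 19775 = 6.82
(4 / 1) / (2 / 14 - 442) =-28 / 3093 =-0.01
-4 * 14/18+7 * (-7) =-469/9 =-52.11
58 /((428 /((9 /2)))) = 261 /428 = 0.61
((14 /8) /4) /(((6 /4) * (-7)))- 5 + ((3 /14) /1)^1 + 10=869 /168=5.17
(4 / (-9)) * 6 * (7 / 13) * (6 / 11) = -112 / 143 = -0.78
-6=-6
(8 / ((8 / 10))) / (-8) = -5 / 4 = -1.25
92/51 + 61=3203/51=62.80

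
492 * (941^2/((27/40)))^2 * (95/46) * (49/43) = 478863807208811696000/240327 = 1992551012615360.30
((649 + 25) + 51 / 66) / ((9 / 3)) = 14845 / 66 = 224.92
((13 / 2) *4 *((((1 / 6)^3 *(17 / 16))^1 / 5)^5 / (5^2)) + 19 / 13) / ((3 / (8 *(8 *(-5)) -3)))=-118191114254045753025734059 / 751092301761085440000000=-157.36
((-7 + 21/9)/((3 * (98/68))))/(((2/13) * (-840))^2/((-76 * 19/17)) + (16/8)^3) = 0.01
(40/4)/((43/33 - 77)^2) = 5445/3120002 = 0.00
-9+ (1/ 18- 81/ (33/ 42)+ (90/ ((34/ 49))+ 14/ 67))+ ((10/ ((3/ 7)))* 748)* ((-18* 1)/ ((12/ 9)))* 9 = -478233410543/ 225522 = -2120562.12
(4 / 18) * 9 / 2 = 1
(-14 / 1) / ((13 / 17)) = -238 / 13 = -18.31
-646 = -646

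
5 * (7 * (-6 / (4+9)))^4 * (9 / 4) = 35006580 / 28561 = 1225.68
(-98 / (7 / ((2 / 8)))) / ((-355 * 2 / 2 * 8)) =7 / 5680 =0.00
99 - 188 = -89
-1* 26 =-26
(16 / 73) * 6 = 96 / 73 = 1.32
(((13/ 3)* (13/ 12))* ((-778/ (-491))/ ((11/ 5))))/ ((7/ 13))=4273165/ 680526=6.28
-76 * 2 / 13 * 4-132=-2324 / 13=-178.77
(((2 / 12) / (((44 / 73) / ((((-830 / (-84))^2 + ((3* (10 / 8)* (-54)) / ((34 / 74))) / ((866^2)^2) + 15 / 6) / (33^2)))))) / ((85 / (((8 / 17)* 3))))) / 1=0.00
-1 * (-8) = 8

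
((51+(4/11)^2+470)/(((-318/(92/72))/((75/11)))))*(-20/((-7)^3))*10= -604296250/72588747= -8.32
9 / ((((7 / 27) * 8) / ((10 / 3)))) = 405 / 28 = 14.46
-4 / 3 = -1.33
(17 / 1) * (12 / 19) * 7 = 1428 / 19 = 75.16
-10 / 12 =-5 / 6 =-0.83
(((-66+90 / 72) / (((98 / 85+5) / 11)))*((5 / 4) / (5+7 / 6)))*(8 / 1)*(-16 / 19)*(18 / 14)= 2019600 / 9937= 203.24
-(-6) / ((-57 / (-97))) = 194 / 19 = 10.21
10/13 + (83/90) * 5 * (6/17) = 1589/663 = 2.40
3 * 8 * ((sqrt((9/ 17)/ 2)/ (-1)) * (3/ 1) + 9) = 216 - 108 * sqrt(34)/ 17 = 178.96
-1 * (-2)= 2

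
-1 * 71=-71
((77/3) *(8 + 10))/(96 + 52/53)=12243/2570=4.76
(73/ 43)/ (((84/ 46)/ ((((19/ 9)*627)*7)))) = 6667309/ 774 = 8614.09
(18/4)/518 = 9/1036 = 0.01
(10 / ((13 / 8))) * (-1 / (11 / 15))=-1200 / 143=-8.39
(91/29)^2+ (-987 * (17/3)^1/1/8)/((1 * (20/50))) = -23386069/13456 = -1737.97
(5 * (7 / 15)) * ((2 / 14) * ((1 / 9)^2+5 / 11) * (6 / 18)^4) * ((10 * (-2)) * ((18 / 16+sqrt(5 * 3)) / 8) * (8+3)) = -1040 * sqrt(15) / 19683- 130 / 2187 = -0.26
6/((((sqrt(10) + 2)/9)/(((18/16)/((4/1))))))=-81/16 + 81 * sqrt(10)/32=2.94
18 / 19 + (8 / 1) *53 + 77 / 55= 40503 / 95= 426.35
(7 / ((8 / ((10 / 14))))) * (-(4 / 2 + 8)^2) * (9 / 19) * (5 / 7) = -5625 / 266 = -21.15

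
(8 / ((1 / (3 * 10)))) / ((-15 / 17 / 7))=-1904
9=9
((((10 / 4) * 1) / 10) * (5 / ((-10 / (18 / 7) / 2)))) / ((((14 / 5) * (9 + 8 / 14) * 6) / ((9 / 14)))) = -135 / 52528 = -0.00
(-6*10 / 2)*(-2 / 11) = 60 / 11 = 5.45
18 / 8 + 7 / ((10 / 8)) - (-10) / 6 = 571 / 60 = 9.52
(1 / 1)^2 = 1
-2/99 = -0.02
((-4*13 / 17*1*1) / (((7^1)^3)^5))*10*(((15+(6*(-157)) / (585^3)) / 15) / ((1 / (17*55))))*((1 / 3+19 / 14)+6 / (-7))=-44044343684 / 8773564883797313145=-0.00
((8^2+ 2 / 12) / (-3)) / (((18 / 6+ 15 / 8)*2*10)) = -77 / 351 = -0.22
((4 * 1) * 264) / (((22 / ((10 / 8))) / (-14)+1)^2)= 431200 / 27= 15970.37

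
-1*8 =-8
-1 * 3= -3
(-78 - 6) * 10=-840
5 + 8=13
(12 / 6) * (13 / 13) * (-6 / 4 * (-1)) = 3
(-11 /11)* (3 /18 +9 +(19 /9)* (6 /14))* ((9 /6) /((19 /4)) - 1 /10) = -2.17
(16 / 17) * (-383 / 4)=-1532 / 17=-90.12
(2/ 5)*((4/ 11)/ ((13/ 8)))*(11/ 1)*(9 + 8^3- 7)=506.09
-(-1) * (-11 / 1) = -11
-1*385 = -385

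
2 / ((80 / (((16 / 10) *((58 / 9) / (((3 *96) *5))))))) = 29 / 162000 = 0.00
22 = 22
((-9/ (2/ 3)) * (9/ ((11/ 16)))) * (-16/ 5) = 31104/ 55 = 565.53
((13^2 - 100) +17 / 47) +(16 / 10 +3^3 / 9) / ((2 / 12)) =22786 / 235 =96.96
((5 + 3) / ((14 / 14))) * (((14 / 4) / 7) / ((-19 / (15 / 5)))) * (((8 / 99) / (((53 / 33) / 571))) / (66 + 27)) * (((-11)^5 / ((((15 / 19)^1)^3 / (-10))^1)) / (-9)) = 2124646635584 / 29943675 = 70954.77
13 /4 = 3.25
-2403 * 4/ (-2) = 4806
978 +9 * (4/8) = 1965/2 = 982.50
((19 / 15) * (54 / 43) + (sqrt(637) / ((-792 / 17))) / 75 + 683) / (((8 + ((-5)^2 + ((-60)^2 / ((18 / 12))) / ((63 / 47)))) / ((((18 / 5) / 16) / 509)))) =27818343 / 167623778200 - 833 * sqrt(13) / 1715220056000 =0.00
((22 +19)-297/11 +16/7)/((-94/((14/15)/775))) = -38/182125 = -0.00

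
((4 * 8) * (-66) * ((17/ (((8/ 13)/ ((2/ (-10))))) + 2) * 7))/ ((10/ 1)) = 130284/ 25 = 5211.36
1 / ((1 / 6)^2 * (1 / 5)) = 180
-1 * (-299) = 299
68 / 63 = 1.08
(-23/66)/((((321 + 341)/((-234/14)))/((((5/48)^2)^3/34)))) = 4671875/14131354681737216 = 0.00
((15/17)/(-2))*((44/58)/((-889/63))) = 1485/62611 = 0.02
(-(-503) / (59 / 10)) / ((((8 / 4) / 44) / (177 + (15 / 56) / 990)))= 1645295395 / 4956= 331980.51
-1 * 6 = -6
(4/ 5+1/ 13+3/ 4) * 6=1269/ 130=9.76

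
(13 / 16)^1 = 13 / 16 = 0.81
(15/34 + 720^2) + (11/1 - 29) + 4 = 17625139/34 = 518386.44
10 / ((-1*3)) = -10 / 3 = -3.33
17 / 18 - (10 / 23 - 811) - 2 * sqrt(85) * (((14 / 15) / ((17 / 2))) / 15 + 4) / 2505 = 335965 / 414 - 30656 * sqrt(85) / 9581625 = 811.48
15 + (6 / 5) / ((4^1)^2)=603 / 40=15.08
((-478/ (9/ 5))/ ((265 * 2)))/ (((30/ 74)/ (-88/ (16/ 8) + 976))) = -8241676/ 7155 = -1151.88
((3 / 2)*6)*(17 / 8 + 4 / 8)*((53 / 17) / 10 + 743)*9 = 214943463 / 1360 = 158046.66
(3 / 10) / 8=3 / 80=0.04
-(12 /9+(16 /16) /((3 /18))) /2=-11 /3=-3.67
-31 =-31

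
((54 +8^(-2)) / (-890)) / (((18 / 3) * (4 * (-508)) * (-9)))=-3457 / 6250106880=-0.00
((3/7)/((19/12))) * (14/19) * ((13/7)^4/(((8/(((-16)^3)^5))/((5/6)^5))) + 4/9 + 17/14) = -3215682723933218398657804/23402547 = -137407382364544269.42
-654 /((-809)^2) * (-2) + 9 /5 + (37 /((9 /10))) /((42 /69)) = 14295586022 /206161515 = 69.34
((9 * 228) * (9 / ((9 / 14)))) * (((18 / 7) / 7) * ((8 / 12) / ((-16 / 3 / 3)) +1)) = 46170 / 7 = 6595.71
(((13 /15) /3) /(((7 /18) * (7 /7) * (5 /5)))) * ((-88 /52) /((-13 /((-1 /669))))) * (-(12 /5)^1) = 176 /507325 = 0.00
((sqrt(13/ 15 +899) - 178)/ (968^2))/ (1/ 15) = -1335/ 468512 +sqrt(202470)/ 937024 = -0.00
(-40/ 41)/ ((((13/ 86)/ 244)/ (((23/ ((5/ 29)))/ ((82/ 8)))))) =-447882496/ 21853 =-20495.24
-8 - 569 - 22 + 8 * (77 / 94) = -27845 / 47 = -592.45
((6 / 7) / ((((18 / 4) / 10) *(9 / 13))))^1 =520 / 189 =2.75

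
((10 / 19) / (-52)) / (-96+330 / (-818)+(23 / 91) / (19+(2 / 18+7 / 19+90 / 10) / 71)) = 72290750 / 688450336389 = 0.00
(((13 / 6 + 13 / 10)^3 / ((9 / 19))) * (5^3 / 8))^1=333944 / 243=1374.26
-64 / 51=-1.25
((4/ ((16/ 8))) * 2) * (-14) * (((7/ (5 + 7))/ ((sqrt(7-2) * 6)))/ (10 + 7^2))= -49 * sqrt(5)/ 2655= -0.04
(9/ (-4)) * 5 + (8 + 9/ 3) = -1/ 4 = -0.25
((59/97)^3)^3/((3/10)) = 0.04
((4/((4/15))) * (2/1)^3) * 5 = 600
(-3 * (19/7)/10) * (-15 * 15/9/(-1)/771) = -95/3598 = -0.03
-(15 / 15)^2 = -1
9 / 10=0.90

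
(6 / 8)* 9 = 27 / 4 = 6.75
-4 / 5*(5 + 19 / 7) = -216 / 35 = -6.17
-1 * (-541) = 541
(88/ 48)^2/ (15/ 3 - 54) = -121/ 1764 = -0.07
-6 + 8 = 2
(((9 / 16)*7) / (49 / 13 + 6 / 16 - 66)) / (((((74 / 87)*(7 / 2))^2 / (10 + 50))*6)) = -4427865 / 61647439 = -0.07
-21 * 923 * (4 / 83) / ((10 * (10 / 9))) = -174447 / 2075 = -84.07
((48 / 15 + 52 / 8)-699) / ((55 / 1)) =-6893 / 550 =-12.53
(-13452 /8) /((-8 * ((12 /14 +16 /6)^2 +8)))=1483083 /144064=10.29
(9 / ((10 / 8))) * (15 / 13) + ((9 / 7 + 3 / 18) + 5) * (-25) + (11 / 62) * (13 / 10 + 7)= -25647841 / 169260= -151.53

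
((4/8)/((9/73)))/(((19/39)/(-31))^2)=11855857/722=16420.85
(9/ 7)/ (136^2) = 9/ 129472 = 0.00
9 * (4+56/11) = 900/11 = 81.82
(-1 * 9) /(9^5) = -1 /6561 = -0.00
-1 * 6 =-6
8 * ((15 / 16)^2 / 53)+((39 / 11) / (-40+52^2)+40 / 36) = 7735163 / 6212448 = 1.25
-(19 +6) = -25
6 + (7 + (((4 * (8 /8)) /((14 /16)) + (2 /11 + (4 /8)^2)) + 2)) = 6161 /308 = 20.00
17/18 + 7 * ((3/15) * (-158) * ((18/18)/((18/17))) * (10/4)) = -1564/3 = -521.33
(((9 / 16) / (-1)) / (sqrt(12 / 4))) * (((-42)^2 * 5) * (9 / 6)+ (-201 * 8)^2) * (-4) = 3376062.34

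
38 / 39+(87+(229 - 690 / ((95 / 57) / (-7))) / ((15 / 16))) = 667571 / 195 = 3423.44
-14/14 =-1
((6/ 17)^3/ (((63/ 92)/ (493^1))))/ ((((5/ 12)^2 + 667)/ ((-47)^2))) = 20368323072/ 194355679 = 104.80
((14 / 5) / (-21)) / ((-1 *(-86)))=-1 / 645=-0.00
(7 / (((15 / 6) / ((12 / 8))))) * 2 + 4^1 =62 / 5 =12.40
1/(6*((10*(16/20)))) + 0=1/48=0.02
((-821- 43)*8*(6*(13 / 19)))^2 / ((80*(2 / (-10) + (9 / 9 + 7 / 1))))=465813504 / 361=1290342.12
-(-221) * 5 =1105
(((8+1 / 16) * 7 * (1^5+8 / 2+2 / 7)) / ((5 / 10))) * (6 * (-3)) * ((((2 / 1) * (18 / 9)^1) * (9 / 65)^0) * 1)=-42957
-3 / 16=-0.19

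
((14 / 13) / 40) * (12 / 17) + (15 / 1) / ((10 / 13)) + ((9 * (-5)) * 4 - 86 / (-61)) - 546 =-95050643 / 134810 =-705.07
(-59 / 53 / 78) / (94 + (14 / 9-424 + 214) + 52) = 177 / 774436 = 0.00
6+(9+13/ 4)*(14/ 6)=415/ 12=34.58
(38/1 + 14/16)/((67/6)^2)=2799/8978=0.31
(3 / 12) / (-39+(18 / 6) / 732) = -61 / 9515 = -0.01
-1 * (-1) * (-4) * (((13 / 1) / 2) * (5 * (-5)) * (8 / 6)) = 2600 / 3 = 866.67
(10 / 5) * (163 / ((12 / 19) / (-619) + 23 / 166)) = 636458276 / 268511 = 2370.32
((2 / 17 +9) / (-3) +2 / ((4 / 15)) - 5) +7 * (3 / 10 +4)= 7538 / 255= 29.56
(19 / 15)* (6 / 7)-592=-20682 / 35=-590.91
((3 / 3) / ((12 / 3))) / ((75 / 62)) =31 / 150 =0.21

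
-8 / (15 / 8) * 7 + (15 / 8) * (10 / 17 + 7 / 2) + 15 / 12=-20.95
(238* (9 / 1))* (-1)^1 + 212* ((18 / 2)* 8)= 13122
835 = 835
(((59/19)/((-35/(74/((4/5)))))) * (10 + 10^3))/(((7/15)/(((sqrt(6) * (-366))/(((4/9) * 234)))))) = 3026129175 * sqrt(6)/48412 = 153112.29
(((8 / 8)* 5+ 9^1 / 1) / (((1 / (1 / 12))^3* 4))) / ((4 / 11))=77 / 13824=0.01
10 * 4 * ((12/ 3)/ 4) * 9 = 360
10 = 10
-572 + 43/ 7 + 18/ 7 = -563.29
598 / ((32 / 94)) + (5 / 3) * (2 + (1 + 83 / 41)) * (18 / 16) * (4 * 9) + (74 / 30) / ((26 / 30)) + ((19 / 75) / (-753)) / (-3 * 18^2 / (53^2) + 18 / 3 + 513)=736268414281493681 / 350834974050600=2098.62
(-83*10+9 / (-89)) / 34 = -73879 / 3026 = -24.41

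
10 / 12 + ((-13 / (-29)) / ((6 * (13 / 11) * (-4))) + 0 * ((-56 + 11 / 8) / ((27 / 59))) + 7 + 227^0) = 6137 / 696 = 8.82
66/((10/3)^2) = 297/50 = 5.94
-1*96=-96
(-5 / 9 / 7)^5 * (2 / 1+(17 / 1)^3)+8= 7924132969 / 992436543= 7.98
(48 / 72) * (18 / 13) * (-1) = -12 / 13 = -0.92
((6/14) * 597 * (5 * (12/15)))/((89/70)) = 71640/89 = 804.94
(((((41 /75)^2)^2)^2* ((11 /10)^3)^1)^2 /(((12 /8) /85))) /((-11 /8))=-174563746693208413944304495516747 /37584734091069549322128295898437500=-0.00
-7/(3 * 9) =-7/27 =-0.26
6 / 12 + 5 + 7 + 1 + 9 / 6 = 15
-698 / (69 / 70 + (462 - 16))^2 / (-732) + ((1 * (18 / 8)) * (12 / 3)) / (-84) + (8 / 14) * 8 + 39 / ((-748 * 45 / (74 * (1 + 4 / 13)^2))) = 4.32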